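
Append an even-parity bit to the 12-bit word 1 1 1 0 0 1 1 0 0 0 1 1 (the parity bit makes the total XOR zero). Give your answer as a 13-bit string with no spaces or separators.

1110011000111

XOR of the 12 data bits: 1⊕1⊕1⊕0⊕0⊕1⊕1⊕0⊕0⊕0⊕1⊕1 = 1
Parity bit = 1 (so all 13 bits XOR to 0).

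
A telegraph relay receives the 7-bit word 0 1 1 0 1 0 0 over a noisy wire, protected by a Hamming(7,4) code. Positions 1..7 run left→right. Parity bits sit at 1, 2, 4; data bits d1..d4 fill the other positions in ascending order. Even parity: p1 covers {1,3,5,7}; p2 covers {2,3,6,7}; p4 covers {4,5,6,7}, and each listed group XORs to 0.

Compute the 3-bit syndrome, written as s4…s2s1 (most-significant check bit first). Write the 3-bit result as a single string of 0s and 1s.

s1 (pos 1,3,5,7): 0⊕1⊕1⊕0 = 0
s2 (pos 2,3,6,7): 1⊕1⊕0⊕0 = 0
s4 (pos 4,5,6,7): 0⊕1⊕0⊕0 = 1
Syndrome s4…s1 = 100 → error at position 4.

100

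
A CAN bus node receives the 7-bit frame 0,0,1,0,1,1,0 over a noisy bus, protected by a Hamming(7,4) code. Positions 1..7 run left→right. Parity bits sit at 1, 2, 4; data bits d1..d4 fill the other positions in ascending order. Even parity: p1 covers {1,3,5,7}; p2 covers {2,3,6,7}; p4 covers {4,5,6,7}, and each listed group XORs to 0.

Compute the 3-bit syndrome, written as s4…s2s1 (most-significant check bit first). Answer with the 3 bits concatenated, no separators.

s1 (pos 1,3,5,7): 0⊕1⊕1⊕0 = 0
s2 (pos 2,3,6,7): 0⊕1⊕1⊕0 = 0
s4 (pos 4,5,6,7): 0⊕1⊕1⊕0 = 0
Syndrome s4…s1 = 000 → no error.

000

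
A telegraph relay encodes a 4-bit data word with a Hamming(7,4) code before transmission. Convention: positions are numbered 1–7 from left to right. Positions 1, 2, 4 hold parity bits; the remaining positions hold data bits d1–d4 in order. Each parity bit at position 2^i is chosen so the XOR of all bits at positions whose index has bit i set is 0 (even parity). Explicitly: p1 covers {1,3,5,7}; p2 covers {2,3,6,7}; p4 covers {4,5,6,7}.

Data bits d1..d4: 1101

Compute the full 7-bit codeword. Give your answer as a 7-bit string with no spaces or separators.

1010101

Place data at non-parity positions: p1 p2 1 p4 1 0 1
p1 (pos 1,3,5,7): XOR of data positions = 1⊕1⊕1 = 1
p2 (pos 2,3,6,7): XOR of data positions = 1⊕0⊕1 = 0
p4 (pos 4,5,6,7): XOR of data positions = 1⊕0⊕1 = 0
Codeword: 1010101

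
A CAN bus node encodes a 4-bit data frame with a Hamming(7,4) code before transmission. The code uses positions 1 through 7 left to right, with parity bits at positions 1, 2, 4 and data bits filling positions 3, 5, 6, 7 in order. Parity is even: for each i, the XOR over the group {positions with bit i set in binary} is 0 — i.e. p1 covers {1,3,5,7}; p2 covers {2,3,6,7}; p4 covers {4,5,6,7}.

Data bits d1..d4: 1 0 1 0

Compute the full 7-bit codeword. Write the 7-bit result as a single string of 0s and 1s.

1011010

Place data at non-parity positions: p1 p2 1 p4 0 1 0
p1 (pos 1,3,5,7): XOR of data positions = 1⊕0⊕0 = 1
p2 (pos 2,3,6,7): XOR of data positions = 1⊕1⊕0 = 0
p4 (pos 4,5,6,7): XOR of data positions = 0⊕1⊕0 = 1
Codeword: 1011010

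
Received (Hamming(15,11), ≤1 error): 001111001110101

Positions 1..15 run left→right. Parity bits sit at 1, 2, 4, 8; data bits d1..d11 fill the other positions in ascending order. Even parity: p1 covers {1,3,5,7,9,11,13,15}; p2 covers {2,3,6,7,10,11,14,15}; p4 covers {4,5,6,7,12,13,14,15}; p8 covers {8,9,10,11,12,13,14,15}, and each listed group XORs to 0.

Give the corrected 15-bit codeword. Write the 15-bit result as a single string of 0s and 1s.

s1 (pos 1,3,5,7,9,11,13,15): 0⊕1⊕1⊕0⊕1⊕1⊕1⊕1 = 0
s2 (pos 2,3,6,7,10,11,14,15): 0⊕1⊕1⊕0⊕1⊕1⊕0⊕1 = 1
s4 (pos 4,5,6,7,12,13,14,15): 1⊕1⊕1⊕0⊕0⊕1⊕0⊕1 = 1
s8 (pos 8,9,10,11,12,13,14,15): 0⊕1⊕1⊕1⊕0⊕1⊕0⊕1 = 1
Syndrome s8…s1 = 1110 → error at position 14.
Flip position 14: 001111001110101 → 001111001110111

001111001110111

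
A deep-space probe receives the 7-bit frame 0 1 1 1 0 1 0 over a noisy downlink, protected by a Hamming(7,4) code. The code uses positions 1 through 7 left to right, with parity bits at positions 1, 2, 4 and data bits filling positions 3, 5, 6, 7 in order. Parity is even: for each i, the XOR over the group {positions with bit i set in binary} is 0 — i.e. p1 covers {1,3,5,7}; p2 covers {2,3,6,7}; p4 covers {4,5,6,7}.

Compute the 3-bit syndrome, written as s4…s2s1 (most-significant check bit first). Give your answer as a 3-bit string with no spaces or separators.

011

s1 (pos 1,3,5,7): 0⊕1⊕0⊕0 = 1
s2 (pos 2,3,6,7): 1⊕1⊕1⊕0 = 1
s4 (pos 4,5,6,7): 1⊕0⊕1⊕0 = 0
Syndrome s4…s1 = 011 → error at position 3.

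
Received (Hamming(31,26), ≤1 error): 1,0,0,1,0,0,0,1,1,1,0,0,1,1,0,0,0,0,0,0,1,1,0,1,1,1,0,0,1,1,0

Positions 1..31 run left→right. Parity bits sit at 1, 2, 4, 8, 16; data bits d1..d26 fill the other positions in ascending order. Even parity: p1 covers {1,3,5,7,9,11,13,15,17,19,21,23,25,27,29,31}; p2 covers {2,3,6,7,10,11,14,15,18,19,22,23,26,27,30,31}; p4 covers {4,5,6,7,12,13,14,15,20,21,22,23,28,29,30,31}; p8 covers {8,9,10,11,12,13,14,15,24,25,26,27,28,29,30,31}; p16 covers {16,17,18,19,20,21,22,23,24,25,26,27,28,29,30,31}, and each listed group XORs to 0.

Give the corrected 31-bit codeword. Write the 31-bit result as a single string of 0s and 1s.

1001000111001100000010011100110

s1 (pos 1,3,5,7,9,11,13,15,17,19,21,23,25,27,29,31): 1⊕0⊕0⊕0⊕1⊕0⊕1⊕0⊕0⊕0⊕1⊕0⊕1⊕0⊕1⊕0 = 0
s2 (pos 2,3,6,7,10,11,14,15,18,19,22,23,26,27,30,31): 0⊕0⊕0⊕0⊕1⊕0⊕1⊕0⊕0⊕0⊕1⊕0⊕1⊕0⊕1⊕0 = 1
s4 (pos 4,5,6,7,12,13,14,15,20,21,22,23,28,29,30,31): 1⊕0⊕0⊕0⊕0⊕1⊕1⊕0⊕0⊕1⊕1⊕0⊕0⊕1⊕1⊕0 = 1
s8 (pos 8,9,10,11,12,13,14,15,24,25,26,27,28,29,30,31): 1⊕1⊕1⊕0⊕0⊕1⊕1⊕0⊕1⊕1⊕1⊕0⊕0⊕1⊕1⊕0 = 0
s16 (pos 16,17,18,19,20,21,22,23,24,25,26,27,28,29,30,31): 0⊕0⊕0⊕0⊕0⊕1⊕1⊕0⊕1⊕1⊕1⊕0⊕0⊕1⊕1⊕0 = 1
Syndrome s16…s1 = 10110 → error at position 22.
Flip position 22: 1001000111001100000011011100110 → 1001000111001100000010011100110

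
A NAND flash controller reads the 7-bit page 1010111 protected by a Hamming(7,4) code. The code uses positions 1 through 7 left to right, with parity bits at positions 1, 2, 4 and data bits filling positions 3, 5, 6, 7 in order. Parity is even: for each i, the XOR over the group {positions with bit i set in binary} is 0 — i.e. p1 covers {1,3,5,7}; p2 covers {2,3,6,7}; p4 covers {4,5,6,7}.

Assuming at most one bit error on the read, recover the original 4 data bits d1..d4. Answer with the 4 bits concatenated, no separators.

s1 (pos 1,3,5,7): 1⊕1⊕1⊕1 = 0
s2 (pos 2,3,6,7): 0⊕1⊕1⊕1 = 1
s4 (pos 4,5,6,7): 0⊕1⊕1⊕1 = 1
Syndrome s4…s1 = 110 → error at position 6.
Flip position 6: 1010111 → 1010101
Read data bits from positions 3,5,6,7: 1101

1101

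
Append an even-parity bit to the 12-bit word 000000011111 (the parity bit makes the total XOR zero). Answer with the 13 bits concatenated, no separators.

0000000111111

XOR of the 12 data bits: 0⊕0⊕0⊕0⊕0⊕0⊕0⊕1⊕1⊕1⊕1⊕1 = 1
Parity bit = 1 (so all 13 bits XOR to 0).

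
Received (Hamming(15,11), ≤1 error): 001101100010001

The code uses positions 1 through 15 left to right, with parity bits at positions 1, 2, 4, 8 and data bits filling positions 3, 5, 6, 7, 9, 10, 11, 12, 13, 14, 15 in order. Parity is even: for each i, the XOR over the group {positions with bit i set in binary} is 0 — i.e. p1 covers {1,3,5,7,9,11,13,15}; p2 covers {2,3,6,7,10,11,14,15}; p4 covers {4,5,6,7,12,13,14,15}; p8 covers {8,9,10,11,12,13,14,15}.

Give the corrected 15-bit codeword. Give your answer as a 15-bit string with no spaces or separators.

s1 (pos 1,3,5,7,9,11,13,15): 0⊕1⊕0⊕1⊕0⊕1⊕0⊕1 = 0
s2 (pos 2,3,6,7,10,11,14,15): 0⊕1⊕1⊕1⊕0⊕1⊕0⊕1 = 1
s4 (pos 4,5,6,7,12,13,14,15): 1⊕0⊕1⊕1⊕0⊕0⊕0⊕1 = 0
s8 (pos 8,9,10,11,12,13,14,15): 0⊕0⊕0⊕1⊕0⊕0⊕0⊕1 = 0
Syndrome s8…s1 = 0010 → error at position 2.
Flip position 2: 001101100010001 → 011101100010001

011101100010001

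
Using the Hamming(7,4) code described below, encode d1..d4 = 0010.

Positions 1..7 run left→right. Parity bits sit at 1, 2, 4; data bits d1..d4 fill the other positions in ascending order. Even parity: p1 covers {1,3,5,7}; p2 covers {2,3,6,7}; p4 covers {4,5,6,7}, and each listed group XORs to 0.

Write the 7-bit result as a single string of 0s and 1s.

0101010

Place data at non-parity positions: p1 p2 0 p4 0 1 0
p1 (pos 1,3,5,7): XOR of data positions = 0⊕0⊕0 = 0
p2 (pos 2,3,6,7): XOR of data positions = 0⊕1⊕0 = 1
p4 (pos 4,5,6,7): XOR of data positions = 0⊕1⊕0 = 1
Codeword: 0101010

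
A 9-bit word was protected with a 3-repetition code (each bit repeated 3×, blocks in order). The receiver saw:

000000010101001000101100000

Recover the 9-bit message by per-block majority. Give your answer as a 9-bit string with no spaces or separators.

Block 1 (000): 0 ones → 0
Block 2 (000): 0 ones → 0
Block 3 (010): 1 one → 0
Block 4 (101): 2 ones → 1
Block 5 (001): 1 one → 0
Block 6 (000): 0 ones → 0
Block 7 (101): 2 ones → 1
Block 8 (100): 1 one → 0
Block 9 (000): 0 ones → 0

000100100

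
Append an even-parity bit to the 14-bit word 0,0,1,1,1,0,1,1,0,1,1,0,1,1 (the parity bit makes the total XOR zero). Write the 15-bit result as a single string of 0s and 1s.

XOR of the 14 data bits: 0⊕0⊕1⊕1⊕1⊕0⊕1⊕1⊕0⊕1⊕1⊕0⊕1⊕1 = 1
Parity bit = 1 (so all 15 bits XOR to 0).

001110110110111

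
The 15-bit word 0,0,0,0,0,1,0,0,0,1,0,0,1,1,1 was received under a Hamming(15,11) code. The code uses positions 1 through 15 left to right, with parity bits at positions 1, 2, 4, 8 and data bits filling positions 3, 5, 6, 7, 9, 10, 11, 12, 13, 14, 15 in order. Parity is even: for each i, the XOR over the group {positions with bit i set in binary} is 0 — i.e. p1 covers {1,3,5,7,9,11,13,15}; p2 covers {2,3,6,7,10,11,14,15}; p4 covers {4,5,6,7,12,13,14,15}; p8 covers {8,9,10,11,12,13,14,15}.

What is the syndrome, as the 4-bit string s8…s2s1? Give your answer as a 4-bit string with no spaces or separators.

0000

s1 (pos 1,3,5,7,9,11,13,15): 0⊕0⊕0⊕0⊕0⊕0⊕1⊕1 = 0
s2 (pos 2,3,6,7,10,11,14,15): 0⊕0⊕1⊕0⊕1⊕0⊕1⊕1 = 0
s4 (pos 4,5,6,7,12,13,14,15): 0⊕0⊕1⊕0⊕0⊕1⊕1⊕1 = 0
s8 (pos 8,9,10,11,12,13,14,15): 0⊕0⊕1⊕0⊕0⊕1⊕1⊕1 = 0
Syndrome s8…s1 = 0000 → no error.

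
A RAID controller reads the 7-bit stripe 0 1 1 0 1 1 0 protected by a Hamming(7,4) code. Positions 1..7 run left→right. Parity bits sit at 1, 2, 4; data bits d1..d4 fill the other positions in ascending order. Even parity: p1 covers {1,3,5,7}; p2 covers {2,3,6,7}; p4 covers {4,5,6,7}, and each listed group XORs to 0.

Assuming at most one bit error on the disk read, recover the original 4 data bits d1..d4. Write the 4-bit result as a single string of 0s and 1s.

1110

s1 (pos 1,3,5,7): 0⊕1⊕1⊕0 = 0
s2 (pos 2,3,6,7): 1⊕1⊕1⊕0 = 1
s4 (pos 4,5,6,7): 0⊕1⊕1⊕0 = 0
Syndrome s4…s1 = 010 → error at position 2.
Flip position 2: 0110110 → 0010110
Read data bits from positions 3,5,6,7: 1110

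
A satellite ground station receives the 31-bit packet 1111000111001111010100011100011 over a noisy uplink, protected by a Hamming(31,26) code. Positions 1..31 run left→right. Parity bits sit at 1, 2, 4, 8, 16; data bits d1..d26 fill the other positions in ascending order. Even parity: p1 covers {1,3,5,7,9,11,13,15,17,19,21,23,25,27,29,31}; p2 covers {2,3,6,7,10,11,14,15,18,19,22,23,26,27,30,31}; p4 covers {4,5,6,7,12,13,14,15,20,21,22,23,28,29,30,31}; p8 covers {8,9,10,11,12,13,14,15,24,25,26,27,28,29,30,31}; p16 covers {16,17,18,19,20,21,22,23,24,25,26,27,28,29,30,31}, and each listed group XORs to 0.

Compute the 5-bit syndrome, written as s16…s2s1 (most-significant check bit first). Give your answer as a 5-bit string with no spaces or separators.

s1 (pos 1,3,5,7,9,11,13,15,17,19,21,23,25,27,29,31): 1⊕1⊕0⊕0⊕1⊕0⊕1⊕1⊕0⊕0⊕0⊕0⊕1⊕0⊕0⊕1 = 1
s2 (pos 2,3,6,7,10,11,14,15,18,19,22,23,26,27,30,31): 1⊕1⊕0⊕0⊕1⊕0⊕1⊕1⊕1⊕0⊕0⊕0⊕1⊕0⊕1⊕1 = 1
s4 (pos 4,5,6,7,12,13,14,15,20,21,22,23,28,29,30,31): 1⊕0⊕0⊕0⊕0⊕1⊕1⊕1⊕1⊕0⊕0⊕0⊕0⊕0⊕1⊕1 = 1
s8 (pos 8,9,10,11,12,13,14,15,24,25,26,27,28,29,30,31): 1⊕1⊕1⊕0⊕0⊕1⊕1⊕1⊕1⊕1⊕1⊕0⊕0⊕0⊕1⊕1 = 1
s16 (pos 16,17,18,19,20,21,22,23,24,25,26,27,28,29,30,31): 1⊕0⊕1⊕0⊕1⊕0⊕0⊕0⊕1⊕1⊕1⊕0⊕0⊕0⊕1⊕1 = 0
Syndrome s16…s1 = 01111 → error at position 15.

01111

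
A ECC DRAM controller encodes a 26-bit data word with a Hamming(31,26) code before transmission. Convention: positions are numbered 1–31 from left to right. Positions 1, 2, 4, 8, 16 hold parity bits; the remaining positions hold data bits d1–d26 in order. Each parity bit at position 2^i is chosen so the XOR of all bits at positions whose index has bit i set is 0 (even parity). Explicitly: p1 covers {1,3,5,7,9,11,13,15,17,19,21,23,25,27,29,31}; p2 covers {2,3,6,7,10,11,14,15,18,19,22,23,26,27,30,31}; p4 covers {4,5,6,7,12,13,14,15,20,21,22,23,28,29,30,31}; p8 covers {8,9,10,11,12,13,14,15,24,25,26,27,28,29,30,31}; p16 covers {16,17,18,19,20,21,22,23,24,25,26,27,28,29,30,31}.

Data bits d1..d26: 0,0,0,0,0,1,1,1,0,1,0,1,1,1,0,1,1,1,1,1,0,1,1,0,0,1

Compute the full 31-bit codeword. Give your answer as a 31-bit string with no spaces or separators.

Place data at non-parity positions: p1 p2 0 p4 0 0 0 p8 0 1 1 1 0 1 0 p16 1 1 1 0 1 1 1 1 1 0 1 1 0 0 1
p1 (pos 1,3,5,7,9,11,13,15,17,19,21,23,25,27,29,31): XOR of data positions = 0⊕0⊕0⊕0⊕1⊕0⊕0⊕1⊕1⊕1⊕1⊕1⊕1⊕0⊕1 = 0
p2 (pos 2,3,6,7,10,11,14,15,18,19,22,23,26,27,30,31): XOR of data positions = 0⊕0⊕0⊕1⊕1⊕1⊕0⊕1⊕1⊕1⊕1⊕0⊕1⊕0⊕1 = 1
p4 (pos 4,5,6,7,12,13,14,15,20,21,22,23,28,29,30,31): XOR of data positions = 0⊕0⊕0⊕1⊕0⊕1⊕0⊕0⊕1⊕1⊕1⊕1⊕0⊕0⊕1 = 1
p8 (pos 8,9,10,11,12,13,14,15,24,25,26,27,28,29,30,31): XOR of data positions = 0⊕1⊕1⊕1⊕0⊕1⊕0⊕1⊕1⊕0⊕1⊕1⊕0⊕0⊕1 = 1
p16 (pos 16,17,18,19,20,21,22,23,24,25,26,27,28,29,30,31): XOR of data positions = 1⊕1⊕1⊕0⊕1⊕1⊕1⊕1⊕1⊕0⊕1⊕1⊕0⊕0⊕1 = 1
Codeword: 0101000101110101111011111011001

0101000101110101111011111011001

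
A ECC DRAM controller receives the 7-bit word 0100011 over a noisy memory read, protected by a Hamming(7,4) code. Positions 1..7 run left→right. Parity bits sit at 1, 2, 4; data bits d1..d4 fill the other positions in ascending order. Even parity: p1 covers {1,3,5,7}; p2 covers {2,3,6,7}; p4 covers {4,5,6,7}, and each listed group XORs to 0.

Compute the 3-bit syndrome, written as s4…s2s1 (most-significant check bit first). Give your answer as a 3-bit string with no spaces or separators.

s1 (pos 1,3,5,7): 0⊕0⊕0⊕1 = 1
s2 (pos 2,3,6,7): 1⊕0⊕1⊕1 = 1
s4 (pos 4,5,6,7): 0⊕0⊕1⊕1 = 0
Syndrome s4…s1 = 011 → error at position 3.

011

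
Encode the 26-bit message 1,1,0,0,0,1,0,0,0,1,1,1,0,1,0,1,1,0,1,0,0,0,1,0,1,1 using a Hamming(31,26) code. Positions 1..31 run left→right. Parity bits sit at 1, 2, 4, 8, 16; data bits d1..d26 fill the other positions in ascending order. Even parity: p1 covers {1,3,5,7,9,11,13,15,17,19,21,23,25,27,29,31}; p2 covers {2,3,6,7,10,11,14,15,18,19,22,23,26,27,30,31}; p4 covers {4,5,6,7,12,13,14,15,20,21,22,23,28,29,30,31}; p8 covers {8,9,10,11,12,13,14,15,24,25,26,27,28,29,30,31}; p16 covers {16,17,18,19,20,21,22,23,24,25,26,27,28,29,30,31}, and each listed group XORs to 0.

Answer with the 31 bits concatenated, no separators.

1010100101000110101011010001011

Place data at non-parity positions: p1 p2 1 p4 1 0 0 p8 0 1 0 0 0 1 1 p16 1 0 1 0 1 1 0 1 0 0 0 1 0 1 1
p1 (pos 1,3,5,7,9,11,13,15,17,19,21,23,25,27,29,31): XOR of data positions = 1⊕1⊕0⊕0⊕0⊕0⊕1⊕1⊕1⊕1⊕0⊕0⊕0⊕0⊕1 = 1
p2 (pos 2,3,6,7,10,11,14,15,18,19,22,23,26,27,30,31): XOR of data positions = 1⊕0⊕0⊕1⊕0⊕1⊕1⊕0⊕1⊕1⊕0⊕0⊕0⊕1⊕1 = 0
p4 (pos 4,5,6,7,12,13,14,15,20,21,22,23,28,29,30,31): XOR of data positions = 1⊕0⊕0⊕0⊕0⊕1⊕1⊕0⊕1⊕1⊕0⊕1⊕0⊕1⊕1 = 0
p8 (pos 8,9,10,11,12,13,14,15,24,25,26,27,28,29,30,31): XOR of data positions = 0⊕1⊕0⊕0⊕0⊕1⊕1⊕1⊕0⊕0⊕0⊕1⊕0⊕1⊕1 = 1
p16 (pos 16,17,18,19,20,21,22,23,24,25,26,27,28,29,30,31): XOR of data positions = 1⊕0⊕1⊕0⊕1⊕1⊕0⊕1⊕0⊕0⊕0⊕1⊕0⊕1⊕1 = 0
Codeword: 1010100101000110101011010001011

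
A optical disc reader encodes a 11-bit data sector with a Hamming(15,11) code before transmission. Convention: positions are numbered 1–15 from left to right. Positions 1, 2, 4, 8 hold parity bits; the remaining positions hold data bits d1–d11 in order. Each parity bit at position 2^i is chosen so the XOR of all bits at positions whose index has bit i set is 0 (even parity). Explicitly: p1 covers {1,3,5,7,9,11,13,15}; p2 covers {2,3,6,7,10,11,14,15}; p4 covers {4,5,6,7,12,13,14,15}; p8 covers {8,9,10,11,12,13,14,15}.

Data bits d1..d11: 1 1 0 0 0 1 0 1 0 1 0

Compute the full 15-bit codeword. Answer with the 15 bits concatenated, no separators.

011110010101010

Place data at non-parity positions: p1 p2 1 p4 1 0 0 p8 0 1 0 1 0 1 0
p1 (pos 1,3,5,7,9,11,13,15): XOR of data positions = 1⊕1⊕0⊕0⊕0⊕0⊕0 = 0
p2 (pos 2,3,6,7,10,11,14,15): XOR of data positions = 1⊕0⊕0⊕1⊕0⊕1⊕0 = 1
p4 (pos 4,5,6,7,12,13,14,15): XOR of data positions = 1⊕0⊕0⊕1⊕0⊕1⊕0 = 1
p8 (pos 8,9,10,11,12,13,14,15): XOR of data positions = 0⊕1⊕0⊕1⊕0⊕1⊕0 = 1
Codeword: 011110010101010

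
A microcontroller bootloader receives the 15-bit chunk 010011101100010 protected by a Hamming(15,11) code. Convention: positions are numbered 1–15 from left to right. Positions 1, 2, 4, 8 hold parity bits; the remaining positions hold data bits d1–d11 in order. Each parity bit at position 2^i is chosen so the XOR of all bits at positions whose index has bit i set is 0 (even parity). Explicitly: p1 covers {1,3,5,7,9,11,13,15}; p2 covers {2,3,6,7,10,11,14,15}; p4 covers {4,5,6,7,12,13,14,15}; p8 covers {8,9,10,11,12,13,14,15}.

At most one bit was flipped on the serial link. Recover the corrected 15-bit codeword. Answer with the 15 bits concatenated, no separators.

s1 (pos 1,3,5,7,9,11,13,15): 0⊕0⊕1⊕1⊕1⊕0⊕0⊕0 = 1
s2 (pos 2,3,6,7,10,11,14,15): 1⊕0⊕1⊕1⊕1⊕0⊕1⊕0 = 1
s4 (pos 4,5,6,7,12,13,14,15): 0⊕1⊕1⊕1⊕0⊕0⊕1⊕0 = 0
s8 (pos 8,9,10,11,12,13,14,15): 0⊕1⊕1⊕0⊕0⊕0⊕1⊕0 = 1
Syndrome s8…s1 = 1011 → error at position 11.
Flip position 11: 010011101100010 → 010011101110010

010011101110010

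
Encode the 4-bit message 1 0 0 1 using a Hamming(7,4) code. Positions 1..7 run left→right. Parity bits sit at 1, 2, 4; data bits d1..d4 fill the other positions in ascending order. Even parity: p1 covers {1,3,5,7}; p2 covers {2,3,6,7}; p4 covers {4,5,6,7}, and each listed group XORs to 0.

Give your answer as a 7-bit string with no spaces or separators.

Place data at non-parity positions: p1 p2 1 p4 0 0 1
p1 (pos 1,3,5,7): XOR of data positions = 1⊕0⊕1 = 0
p2 (pos 2,3,6,7): XOR of data positions = 1⊕0⊕1 = 0
p4 (pos 4,5,6,7): XOR of data positions = 0⊕0⊕1 = 1
Codeword: 0011001

0011001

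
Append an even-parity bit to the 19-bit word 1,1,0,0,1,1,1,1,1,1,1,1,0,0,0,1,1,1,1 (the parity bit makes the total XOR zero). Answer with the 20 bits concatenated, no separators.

XOR of the 19 data bits: 1⊕1⊕0⊕0⊕1⊕1⊕1⊕1⊕1⊕1⊕1⊕1⊕0⊕0⊕0⊕1⊕1⊕1⊕1 = 0
Parity bit = 0 (so all 20 bits XOR to 0).

11001111111100011110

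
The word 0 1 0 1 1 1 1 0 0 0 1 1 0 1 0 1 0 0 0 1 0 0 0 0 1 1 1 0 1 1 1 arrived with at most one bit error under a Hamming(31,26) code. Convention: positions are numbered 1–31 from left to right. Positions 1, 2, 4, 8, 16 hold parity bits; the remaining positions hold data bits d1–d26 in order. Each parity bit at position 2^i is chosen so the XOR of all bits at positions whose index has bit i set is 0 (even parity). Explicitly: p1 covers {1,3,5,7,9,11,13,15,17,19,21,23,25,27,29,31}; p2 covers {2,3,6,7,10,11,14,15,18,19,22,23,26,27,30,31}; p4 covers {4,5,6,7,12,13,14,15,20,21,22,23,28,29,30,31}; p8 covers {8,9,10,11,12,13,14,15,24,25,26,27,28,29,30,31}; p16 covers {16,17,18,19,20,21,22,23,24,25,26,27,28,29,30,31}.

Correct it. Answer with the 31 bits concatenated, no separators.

s1 (pos 1,3,5,7,9,11,13,15,17,19,21,23,25,27,29,31): 0⊕0⊕1⊕1⊕0⊕1⊕0⊕0⊕0⊕0⊕0⊕0⊕1⊕1⊕1⊕1 = 1
s2 (pos 2,3,6,7,10,11,14,15,18,19,22,23,26,27,30,31): 1⊕0⊕1⊕1⊕0⊕1⊕1⊕0⊕0⊕0⊕0⊕0⊕1⊕1⊕1⊕1 = 1
s4 (pos 4,5,6,7,12,13,14,15,20,21,22,23,28,29,30,31): 1⊕1⊕1⊕1⊕1⊕0⊕1⊕0⊕1⊕0⊕0⊕0⊕0⊕1⊕1⊕1 = 0
s8 (pos 8,9,10,11,12,13,14,15,24,25,26,27,28,29,30,31): 0⊕0⊕0⊕1⊕1⊕0⊕1⊕0⊕0⊕1⊕1⊕1⊕0⊕1⊕1⊕1 = 1
s16 (pos 16,17,18,19,20,21,22,23,24,25,26,27,28,29,30,31): 1⊕0⊕0⊕0⊕1⊕0⊕0⊕0⊕0⊕1⊕1⊕1⊕0⊕1⊕1⊕1 = 0
Syndrome s16…s1 = 01011 → error at position 11.
Flip position 11: 0101111000110101000100001110111 → 0101111000010101000100001110111

0101111000010101000100001110111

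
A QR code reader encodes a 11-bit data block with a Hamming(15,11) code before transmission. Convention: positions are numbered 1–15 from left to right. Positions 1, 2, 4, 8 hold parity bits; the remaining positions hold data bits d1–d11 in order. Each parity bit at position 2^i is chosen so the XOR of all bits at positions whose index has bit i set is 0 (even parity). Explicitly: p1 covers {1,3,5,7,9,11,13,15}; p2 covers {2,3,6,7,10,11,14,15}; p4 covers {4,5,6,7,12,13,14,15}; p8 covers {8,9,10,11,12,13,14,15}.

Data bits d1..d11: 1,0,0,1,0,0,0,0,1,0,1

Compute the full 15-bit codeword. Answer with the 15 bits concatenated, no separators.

011100100000101

Place data at non-parity positions: p1 p2 1 p4 0 0 1 p8 0 0 0 0 1 0 1
p1 (pos 1,3,5,7,9,11,13,15): XOR of data positions = 1⊕0⊕1⊕0⊕0⊕1⊕1 = 0
p2 (pos 2,3,6,7,10,11,14,15): XOR of data positions = 1⊕0⊕1⊕0⊕0⊕0⊕1 = 1
p4 (pos 4,5,6,7,12,13,14,15): XOR of data positions = 0⊕0⊕1⊕0⊕1⊕0⊕1 = 1
p8 (pos 8,9,10,11,12,13,14,15): XOR of data positions = 0⊕0⊕0⊕0⊕1⊕0⊕1 = 0
Codeword: 011100100000101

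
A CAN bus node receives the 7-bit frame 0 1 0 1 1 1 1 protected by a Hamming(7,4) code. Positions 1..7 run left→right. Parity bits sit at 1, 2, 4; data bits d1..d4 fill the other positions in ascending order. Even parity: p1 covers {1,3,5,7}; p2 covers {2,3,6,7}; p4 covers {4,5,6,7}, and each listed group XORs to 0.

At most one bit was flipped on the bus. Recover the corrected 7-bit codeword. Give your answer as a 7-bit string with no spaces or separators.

s1 (pos 1,3,5,7): 0⊕0⊕1⊕1 = 0
s2 (pos 2,3,6,7): 1⊕0⊕1⊕1 = 1
s4 (pos 4,5,6,7): 1⊕1⊕1⊕1 = 0
Syndrome s4…s1 = 010 → error at position 2.
Flip position 2: 0101111 → 0001111

0001111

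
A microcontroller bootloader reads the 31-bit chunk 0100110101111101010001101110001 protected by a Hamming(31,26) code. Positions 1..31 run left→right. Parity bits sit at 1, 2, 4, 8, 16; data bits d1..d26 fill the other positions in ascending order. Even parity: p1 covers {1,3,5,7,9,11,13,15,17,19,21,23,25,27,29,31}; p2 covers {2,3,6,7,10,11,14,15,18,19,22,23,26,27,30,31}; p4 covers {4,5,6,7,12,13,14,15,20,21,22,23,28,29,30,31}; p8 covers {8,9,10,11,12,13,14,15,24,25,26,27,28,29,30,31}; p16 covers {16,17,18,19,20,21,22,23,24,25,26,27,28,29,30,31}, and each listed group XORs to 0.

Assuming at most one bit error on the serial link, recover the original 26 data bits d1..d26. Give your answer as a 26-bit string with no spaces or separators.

11100111110010001101110001

s1 (pos 1,3,5,7,9,11,13,15,17,19,21,23,25,27,29,31): 0⊕0⊕1⊕0⊕0⊕1⊕1⊕0⊕0⊕0⊕0⊕1⊕1⊕1⊕0⊕1 = 1
s2 (pos 2,3,6,7,10,11,14,15,18,19,22,23,26,27,30,31): 1⊕0⊕1⊕0⊕1⊕1⊕1⊕0⊕1⊕0⊕1⊕1⊕1⊕1⊕0⊕1 = 1
s4 (pos 4,5,6,7,12,13,14,15,20,21,22,23,28,29,30,31): 0⊕1⊕1⊕0⊕1⊕1⊕1⊕0⊕0⊕0⊕1⊕1⊕0⊕0⊕0⊕1 = 0
s8 (pos 8,9,10,11,12,13,14,15,24,25,26,27,28,29,30,31): 1⊕0⊕1⊕1⊕1⊕1⊕1⊕0⊕0⊕1⊕1⊕1⊕0⊕0⊕0⊕1 = 0
s16 (pos 16,17,18,19,20,21,22,23,24,25,26,27,28,29,30,31): 1⊕0⊕1⊕0⊕0⊕0⊕1⊕1⊕0⊕1⊕1⊕1⊕0⊕0⊕0⊕1 = 0
Syndrome s16…s1 = 00011 → error at position 3.
Flip position 3: 0100110101111101010001101110001 → 0110110101111101010001101110001
Read data bits from positions 3,5,6,7,9,10,11,12,13,14,15,17,18,19,20,21,22,23,24,25,26,27,28,29,30,31: 11100111110010001101110001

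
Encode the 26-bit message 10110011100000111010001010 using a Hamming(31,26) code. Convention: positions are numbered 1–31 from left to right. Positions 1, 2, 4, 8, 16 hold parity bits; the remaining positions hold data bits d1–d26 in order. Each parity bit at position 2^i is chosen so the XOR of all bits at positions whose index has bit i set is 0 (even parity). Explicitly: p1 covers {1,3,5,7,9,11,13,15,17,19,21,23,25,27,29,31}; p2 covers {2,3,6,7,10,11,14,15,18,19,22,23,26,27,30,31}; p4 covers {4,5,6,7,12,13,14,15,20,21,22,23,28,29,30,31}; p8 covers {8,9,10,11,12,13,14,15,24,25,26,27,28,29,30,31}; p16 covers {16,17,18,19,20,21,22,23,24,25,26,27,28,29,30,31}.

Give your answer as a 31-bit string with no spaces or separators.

1011011000111000000111010001010

Place data at non-parity positions: p1 p2 1 p4 0 1 1 p8 0 0 1 1 1 0 0 p16 0 0 0 1 1 1 0 1 0 0 0 1 0 1 0
p1 (pos 1,3,5,7,9,11,13,15,17,19,21,23,25,27,29,31): XOR of data positions = 1⊕0⊕1⊕0⊕1⊕1⊕0⊕0⊕0⊕1⊕0⊕0⊕0⊕0⊕0 = 1
p2 (pos 2,3,6,7,10,11,14,15,18,19,22,23,26,27,30,31): XOR of data positions = 1⊕1⊕1⊕0⊕1⊕0⊕0⊕0⊕0⊕1⊕0⊕0⊕0⊕1⊕0 = 0
p4 (pos 4,5,6,7,12,13,14,15,20,21,22,23,28,29,30,31): XOR of data positions = 0⊕1⊕1⊕1⊕1⊕0⊕0⊕1⊕1⊕1⊕0⊕1⊕0⊕1⊕0 = 1
p8 (pos 8,9,10,11,12,13,14,15,24,25,26,27,28,29,30,31): XOR of data positions = 0⊕0⊕1⊕1⊕1⊕0⊕0⊕1⊕0⊕0⊕0⊕1⊕0⊕1⊕0 = 0
p16 (pos 16,17,18,19,20,21,22,23,24,25,26,27,28,29,30,31): XOR of data positions = 0⊕0⊕0⊕1⊕1⊕1⊕0⊕1⊕0⊕0⊕0⊕1⊕0⊕1⊕0 = 0
Codeword: 1011011000111000000111010001010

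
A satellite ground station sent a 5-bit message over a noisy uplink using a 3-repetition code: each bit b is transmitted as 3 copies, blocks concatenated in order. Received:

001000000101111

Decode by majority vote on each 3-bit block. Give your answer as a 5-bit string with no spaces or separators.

Block 1 (001): 1 one → 0
Block 2 (000): 0 ones → 0
Block 3 (000): 0 ones → 0
Block 4 (101): 2 ones → 1
Block 5 (111): 3 ones → 1

00011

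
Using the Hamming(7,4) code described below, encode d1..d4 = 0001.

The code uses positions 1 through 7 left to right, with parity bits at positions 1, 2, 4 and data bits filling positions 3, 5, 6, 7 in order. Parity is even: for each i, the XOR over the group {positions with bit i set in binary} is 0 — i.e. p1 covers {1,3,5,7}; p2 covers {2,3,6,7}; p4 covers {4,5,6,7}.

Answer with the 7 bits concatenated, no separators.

Place data at non-parity positions: p1 p2 0 p4 0 0 1
p1 (pos 1,3,5,7): XOR of data positions = 0⊕0⊕1 = 1
p2 (pos 2,3,6,7): XOR of data positions = 0⊕0⊕1 = 1
p4 (pos 4,5,6,7): XOR of data positions = 0⊕0⊕1 = 1
Codeword: 1101001

1101001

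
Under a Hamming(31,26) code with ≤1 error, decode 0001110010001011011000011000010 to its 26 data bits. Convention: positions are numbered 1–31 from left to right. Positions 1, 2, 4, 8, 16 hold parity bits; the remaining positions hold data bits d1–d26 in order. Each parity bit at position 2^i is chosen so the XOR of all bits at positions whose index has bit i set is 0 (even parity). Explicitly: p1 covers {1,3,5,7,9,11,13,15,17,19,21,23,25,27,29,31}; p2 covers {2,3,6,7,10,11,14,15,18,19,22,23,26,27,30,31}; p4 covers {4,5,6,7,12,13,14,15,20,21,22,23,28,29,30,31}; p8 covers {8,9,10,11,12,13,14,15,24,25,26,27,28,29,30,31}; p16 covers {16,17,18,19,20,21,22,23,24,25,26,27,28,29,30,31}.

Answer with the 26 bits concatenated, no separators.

01101000101011000011000010

s1 (pos 1,3,5,7,9,11,13,15,17,19,21,23,25,27,29,31): 0⊕0⊕1⊕0⊕1⊕0⊕1⊕1⊕0⊕1⊕0⊕0⊕1⊕0⊕0⊕0 = 0
s2 (pos 2,3,6,7,10,11,14,15,18,19,22,23,26,27,30,31): 0⊕0⊕1⊕0⊕0⊕0⊕0⊕1⊕1⊕1⊕0⊕0⊕0⊕0⊕1⊕0 = 1
s4 (pos 4,5,6,7,12,13,14,15,20,21,22,23,28,29,30,31): 1⊕1⊕1⊕0⊕0⊕1⊕0⊕1⊕0⊕0⊕0⊕0⊕0⊕0⊕1⊕0 = 0
s8 (pos 8,9,10,11,12,13,14,15,24,25,26,27,28,29,30,31): 0⊕1⊕0⊕0⊕0⊕1⊕0⊕1⊕1⊕1⊕0⊕0⊕0⊕0⊕1⊕0 = 0
s16 (pos 16,17,18,19,20,21,22,23,24,25,26,27,28,29,30,31): 1⊕0⊕1⊕1⊕0⊕0⊕0⊕0⊕1⊕1⊕0⊕0⊕0⊕0⊕1⊕0 = 0
Syndrome s16…s1 = 00010 → error at position 2.
Flip position 2: 0001110010001011011000011000010 → 0101110010001011011000011000010
Read data bits from positions 3,5,6,7,9,10,11,12,13,14,15,17,18,19,20,21,22,23,24,25,26,27,28,29,30,31: 01101000101011000011000010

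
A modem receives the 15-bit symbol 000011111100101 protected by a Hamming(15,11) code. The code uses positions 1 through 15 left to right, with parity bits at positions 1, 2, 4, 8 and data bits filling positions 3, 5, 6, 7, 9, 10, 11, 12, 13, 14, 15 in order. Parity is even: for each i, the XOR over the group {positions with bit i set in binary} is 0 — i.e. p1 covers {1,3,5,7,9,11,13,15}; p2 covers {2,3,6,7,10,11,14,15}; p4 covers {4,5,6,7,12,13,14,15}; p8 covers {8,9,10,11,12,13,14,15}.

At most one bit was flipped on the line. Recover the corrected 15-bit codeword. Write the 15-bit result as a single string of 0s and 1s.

s1 (pos 1,3,5,7,9,11,13,15): 0⊕0⊕1⊕1⊕1⊕0⊕1⊕1 = 1
s2 (pos 2,3,6,7,10,11,14,15): 0⊕0⊕1⊕1⊕1⊕0⊕0⊕1 = 0
s4 (pos 4,5,6,7,12,13,14,15): 0⊕1⊕1⊕1⊕0⊕1⊕0⊕1 = 1
s8 (pos 8,9,10,11,12,13,14,15): 1⊕1⊕1⊕0⊕0⊕1⊕0⊕1 = 1
Syndrome s8…s1 = 1101 → error at position 13.
Flip position 13: 000011111100101 → 000011111100001

000011111100001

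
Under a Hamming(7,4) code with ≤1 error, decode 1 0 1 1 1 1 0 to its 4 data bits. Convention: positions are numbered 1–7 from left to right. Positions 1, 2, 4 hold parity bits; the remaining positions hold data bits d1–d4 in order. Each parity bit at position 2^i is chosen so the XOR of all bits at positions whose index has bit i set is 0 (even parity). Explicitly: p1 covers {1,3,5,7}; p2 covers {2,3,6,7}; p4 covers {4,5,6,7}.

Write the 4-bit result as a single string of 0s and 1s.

1010

s1 (pos 1,3,5,7): 1⊕1⊕1⊕0 = 1
s2 (pos 2,3,6,7): 0⊕1⊕1⊕0 = 0
s4 (pos 4,5,6,7): 1⊕1⊕1⊕0 = 1
Syndrome s4…s1 = 101 → error at position 5.
Flip position 5: 1011110 → 1011010
Read data bits from positions 3,5,6,7: 1010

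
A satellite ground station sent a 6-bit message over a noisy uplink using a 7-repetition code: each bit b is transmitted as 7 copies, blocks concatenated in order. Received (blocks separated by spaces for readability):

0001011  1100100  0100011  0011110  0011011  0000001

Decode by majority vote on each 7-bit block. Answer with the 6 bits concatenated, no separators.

000110

Block 1 (0001011): 3 ones → 0
Block 2 (1100100): 3 ones → 0
Block 3 (0100011): 3 ones → 0
Block 4 (0011110): 4 ones → 1
Block 5 (0011011): 4 ones → 1
Block 6 (0000001): 1 one → 0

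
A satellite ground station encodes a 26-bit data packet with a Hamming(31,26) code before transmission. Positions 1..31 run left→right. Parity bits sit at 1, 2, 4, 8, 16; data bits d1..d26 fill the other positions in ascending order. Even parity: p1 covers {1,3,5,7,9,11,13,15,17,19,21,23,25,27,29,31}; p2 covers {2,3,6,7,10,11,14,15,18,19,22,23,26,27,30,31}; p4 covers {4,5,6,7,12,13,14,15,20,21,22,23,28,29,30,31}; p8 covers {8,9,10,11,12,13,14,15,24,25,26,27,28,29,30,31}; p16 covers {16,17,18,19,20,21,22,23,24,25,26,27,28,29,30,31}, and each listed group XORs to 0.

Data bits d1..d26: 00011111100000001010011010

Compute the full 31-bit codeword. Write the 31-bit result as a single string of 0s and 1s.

1000001111111001000001010011010

Place data at non-parity positions: p1 p2 0 p4 0 0 1 p8 1 1 1 1 1 0 0 p16 0 0 0 0 0 1 0 1 0 0 1 1 0 1 0
p1 (pos 1,3,5,7,9,11,13,15,17,19,21,23,25,27,29,31): XOR of data positions = 0⊕0⊕1⊕1⊕1⊕1⊕0⊕0⊕0⊕0⊕0⊕0⊕1⊕0⊕0 = 1
p2 (pos 2,3,6,7,10,11,14,15,18,19,22,23,26,27,30,31): XOR of data positions = 0⊕0⊕1⊕1⊕1⊕0⊕0⊕0⊕0⊕1⊕0⊕0⊕1⊕1⊕0 = 0
p4 (pos 4,5,6,7,12,13,14,15,20,21,22,23,28,29,30,31): XOR of data positions = 0⊕0⊕1⊕1⊕1⊕0⊕0⊕0⊕0⊕1⊕0⊕1⊕0⊕1⊕0 = 0
p8 (pos 8,9,10,11,12,13,14,15,24,25,26,27,28,29,30,31): XOR of data positions = 1⊕1⊕1⊕1⊕1⊕0⊕0⊕1⊕0⊕0⊕1⊕1⊕0⊕1⊕0 = 1
p16 (pos 16,17,18,19,20,21,22,23,24,25,26,27,28,29,30,31): XOR of data positions = 0⊕0⊕0⊕0⊕0⊕1⊕0⊕1⊕0⊕0⊕1⊕1⊕0⊕1⊕0 = 1
Codeword: 1000001111111001000001010011010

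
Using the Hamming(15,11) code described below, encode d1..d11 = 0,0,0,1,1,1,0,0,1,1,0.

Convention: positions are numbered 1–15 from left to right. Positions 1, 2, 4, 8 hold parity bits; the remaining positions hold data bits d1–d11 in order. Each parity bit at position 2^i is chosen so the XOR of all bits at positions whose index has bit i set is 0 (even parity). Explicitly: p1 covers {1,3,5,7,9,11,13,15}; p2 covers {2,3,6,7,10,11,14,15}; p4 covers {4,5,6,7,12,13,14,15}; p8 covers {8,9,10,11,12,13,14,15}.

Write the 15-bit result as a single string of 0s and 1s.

110100101100110

Place data at non-parity positions: p1 p2 0 p4 0 0 1 p8 1 1 0 0 1 1 0
p1 (pos 1,3,5,7,9,11,13,15): XOR of data positions = 0⊕0⊕1⊕1⊕0⊕1⊕0 = 1
p2 (pos 2,3,6,7,10,11,14,15): XOR of data positions = 0⊕0⊕1⊕1⊕0⊕1⊕0 = 1
p4 (pos 4,5,6,7,12,13,14,15): XOR of data positions = 0⊕0⊕1⊕0⊕1⊕1⊕0 = 1
p8 (pos 8,9,10,11,12,13,14,15): XOR of data positions = 1⊕1⊕0⊕0⊕1⊕1⊕0 = 0
Codeword: 110100101100110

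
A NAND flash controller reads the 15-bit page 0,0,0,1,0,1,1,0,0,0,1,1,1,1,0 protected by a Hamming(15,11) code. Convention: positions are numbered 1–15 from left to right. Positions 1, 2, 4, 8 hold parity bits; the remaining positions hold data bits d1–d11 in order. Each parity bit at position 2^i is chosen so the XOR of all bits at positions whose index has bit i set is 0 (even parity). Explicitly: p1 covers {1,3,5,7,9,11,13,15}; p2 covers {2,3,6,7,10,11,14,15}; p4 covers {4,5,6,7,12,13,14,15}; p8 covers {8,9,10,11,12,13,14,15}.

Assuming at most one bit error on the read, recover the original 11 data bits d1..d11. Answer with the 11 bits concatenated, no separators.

00110011110

s1 (pos 1,3,5,7,9,11,13,15): 0⊕0⊕0⊕1⊕0⊕1⊕1⊕0 = 1
s2 (pos 2,3,6,7,10,11,14,15): 0⊕0⊕1⊕1⊕0⊕1⊕1⊕0 = 0
s4 (pos 4,5,6,7,12,13,14,15): 1⊕0⊕1⊕1⊕1⊕1⊕1⊕0 = 0
s8 (pos 8,9,10,11,12,13,14,15): 0⊕0⊕0⊕1⊕1⊕1⊕1⊕0 = 0
Syndrome s8…s1 = 0001 → error at position 1.
Flip position 1: 000101100011110 → 100101100011110
Read data bits from positions 3,5,6,7,9,10,11,12,13,14,15: 00110011110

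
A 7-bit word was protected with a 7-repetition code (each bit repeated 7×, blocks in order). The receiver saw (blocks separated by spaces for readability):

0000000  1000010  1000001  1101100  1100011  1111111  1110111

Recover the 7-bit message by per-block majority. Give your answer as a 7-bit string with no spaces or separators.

Block 1 (0000000): 0 ones → 0
Block 2 (1000010): 2 ones → 0
Block 3 (1000001): 2 ones → 0
Block 4 (1101100): 4 ones → 1
Block 5 (1100011): 4 ones → 1
Block 6 (1111111): 7 ones → 1
Block 7 (1110111): 6 ones → 1

0001111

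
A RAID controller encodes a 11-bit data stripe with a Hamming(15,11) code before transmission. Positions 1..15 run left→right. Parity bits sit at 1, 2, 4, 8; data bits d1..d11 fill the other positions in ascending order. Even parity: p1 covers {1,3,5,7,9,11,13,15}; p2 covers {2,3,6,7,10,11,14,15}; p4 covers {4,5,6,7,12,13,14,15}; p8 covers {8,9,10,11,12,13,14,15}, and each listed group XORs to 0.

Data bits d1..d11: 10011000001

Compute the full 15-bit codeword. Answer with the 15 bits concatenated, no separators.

011000101000001

Place data at non-parity positions: p1 p2 1 p4 0 0 1 p8 1 0 0 0 0 0 1
p1 (pos 1,3,5,7,9,11,13,15): XOR of data positions = 1⊕0⊕1⊕1⊕0⊕0⊕1 = 0
p2 (pos 2,3,6,7,10,11,14,15): XOR of data positions = 1⊕0⊕1⊕0⊕0⊕0⊕1 = 1
p4 (pos 4,5,6,7,12,13,14,15): XOR of data positions = 0⊕0⊕1⊕0⊕0⊕0⊕1 = 0
p8 (pos 8,9,10,11,12,13,14,15): XOR of data positions = 1⊕0⊕0⊕0⊕0⊕0⊕1 = 0
Codeword: 011000101000001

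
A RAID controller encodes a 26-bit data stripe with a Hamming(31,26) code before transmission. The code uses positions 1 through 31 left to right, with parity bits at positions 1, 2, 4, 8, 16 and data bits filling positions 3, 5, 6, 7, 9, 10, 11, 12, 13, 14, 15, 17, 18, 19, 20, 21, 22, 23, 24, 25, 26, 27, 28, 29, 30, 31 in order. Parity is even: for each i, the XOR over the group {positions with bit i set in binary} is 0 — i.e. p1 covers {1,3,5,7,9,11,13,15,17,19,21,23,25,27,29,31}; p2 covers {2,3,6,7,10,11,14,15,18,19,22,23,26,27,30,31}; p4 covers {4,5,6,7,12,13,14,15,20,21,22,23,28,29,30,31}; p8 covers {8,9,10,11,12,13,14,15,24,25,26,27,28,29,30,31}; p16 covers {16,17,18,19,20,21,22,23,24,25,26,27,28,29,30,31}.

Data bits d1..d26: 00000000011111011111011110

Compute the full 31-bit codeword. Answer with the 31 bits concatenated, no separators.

Place data at non-parity positions: p1 p2 0 p4 0 0 0 p8 0 0 0 0 0 1 1 p16 1 1 1 0 1 1 1 1 1 0 1 1 1 1 0
p1 (pos 1,3,5,7,9,11,13,15,17,19,21,23,25,27,29,31): XOR of data positions = 0⊕0⊕0⊕0⊕0⊕0⊕1⊕1⊕1⊕1⊕1⊕1⊕1⊕1⊕0 = 0
p2 (pos 2,3,6,7,10,11,14,15,18,19,22,23,26,27,30,31): XOR of data positions = 0⊕0⊕0⊕0⊕0⊕1⊕1⊕1⊕1⊕1⊕1⊕0⊕1⊕1⊕0 = 0
p4 (pos 4,5,6,7,12,13,14,15,20,21,22,23,28,29,30,31): XOR of data positions = 0⊕0⊕0⊕0⊕0⊕1⊕1⊕0⊕1⊕1⊕1⊕1⊕1⊕1⊕0 = 0
p8 (pos 8,9,10,11,12,13,14,15,24,25,26,27,28,29,30,31): XOR of data positions = 0⊕0⊕0⊕0⊕0⊕1⊕1⊕1⊕1⊕0⊕1⊕1⊕1⊕1⊕0 = 0
p16 (pos 16,17,18,19,20,21,22,23,24,25,26,27,28,29,30,31): XOR of data positions = 1⊕1⊕1⊕0⊕1⊕1⊕1⊕1⊕1⊕0⊕1⊕1⊕1⊕1⊕0 = 0
Codeword: 0000000000000110111011111011110

0000000000000110111011111011110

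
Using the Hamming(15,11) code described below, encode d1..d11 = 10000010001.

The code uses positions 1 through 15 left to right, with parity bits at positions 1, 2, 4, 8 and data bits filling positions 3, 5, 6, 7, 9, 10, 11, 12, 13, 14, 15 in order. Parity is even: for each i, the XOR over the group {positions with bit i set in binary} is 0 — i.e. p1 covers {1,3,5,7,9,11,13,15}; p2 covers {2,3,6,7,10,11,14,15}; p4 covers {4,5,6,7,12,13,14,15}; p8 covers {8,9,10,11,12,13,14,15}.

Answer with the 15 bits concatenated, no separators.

111100000010001

Place data at non-parity positions: p1 p2 1 p4 0 0 0 p8 0 0 1 0 0 0 1
p1 (pos 1,3,5,7,9,11,13,15): XOR of data positions = 1⊕0⊕0⊕0⊕1⊕0⊕1 = 1
p2 (pos 2,3,6,7,10,11,14,15): XOR of data positions = 1⊕0⊕0⊕0⊕1⊕0⊕1 = 1
p4 (pos 4,5,6,7,12,13,14,15): XOR of data positions = 0⊕0⊕0⊕0⊕0⊕0⊕1 = 1
p8 (pos 8,9,10,11,12,13,14,15): XOR of data positions = 0⊕0⊕1⊕0⊕0⊕0⊕1 = 0
Codeword: 111100000010001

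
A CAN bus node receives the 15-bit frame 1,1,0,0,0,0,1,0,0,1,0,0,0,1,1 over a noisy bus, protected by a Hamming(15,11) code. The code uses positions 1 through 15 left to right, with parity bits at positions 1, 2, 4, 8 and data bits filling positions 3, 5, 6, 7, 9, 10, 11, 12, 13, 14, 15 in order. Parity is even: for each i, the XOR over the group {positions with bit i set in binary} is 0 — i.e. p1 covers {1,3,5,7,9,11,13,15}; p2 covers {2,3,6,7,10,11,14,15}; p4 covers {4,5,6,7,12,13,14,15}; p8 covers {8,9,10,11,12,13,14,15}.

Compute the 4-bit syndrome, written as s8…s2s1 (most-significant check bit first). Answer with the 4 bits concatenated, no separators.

1111

s1 (pos 1,3,5,7,9,11,13,15): 1⊕0⊕0⊕1⊕0⊕0⊕0⊕1 = 1
s2 (pos 2,3,6,7,10,11,14,15): 1⊕0⊕0⊕1⊕1⊕0⊕1⊕1 = 1
s4 (pos 4,5,6,7,12,13,14,15): 0⊕0⊕0⊕1⊕0⊕0⊕1⊕1 = 1
s8 (pos 8,9,10,11,12,13,14,15): 0⊕0⊕1⊕0⊕0⊕0⊕1⊕1 = 1
Syndrome s8…s1 = 1111 → error at position 15.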